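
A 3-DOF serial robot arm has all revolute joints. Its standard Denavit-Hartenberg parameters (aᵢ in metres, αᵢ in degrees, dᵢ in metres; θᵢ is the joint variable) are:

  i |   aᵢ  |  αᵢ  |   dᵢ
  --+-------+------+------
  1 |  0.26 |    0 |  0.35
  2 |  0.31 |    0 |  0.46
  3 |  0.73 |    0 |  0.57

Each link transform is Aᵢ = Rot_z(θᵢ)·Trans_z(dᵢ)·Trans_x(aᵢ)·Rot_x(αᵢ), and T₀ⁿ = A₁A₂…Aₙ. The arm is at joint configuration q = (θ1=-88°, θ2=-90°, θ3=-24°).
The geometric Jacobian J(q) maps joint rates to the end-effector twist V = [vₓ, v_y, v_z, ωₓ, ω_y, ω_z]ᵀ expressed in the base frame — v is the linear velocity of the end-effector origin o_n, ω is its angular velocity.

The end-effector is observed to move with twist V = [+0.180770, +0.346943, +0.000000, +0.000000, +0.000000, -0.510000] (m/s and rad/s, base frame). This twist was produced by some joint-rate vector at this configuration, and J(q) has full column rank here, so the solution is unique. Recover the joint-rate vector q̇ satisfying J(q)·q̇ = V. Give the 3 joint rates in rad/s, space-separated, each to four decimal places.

o_n = [-0.9776, 0.0028, 1.3800]
J₁: ẑ×o_n = [-0.0028, -0.9776, 0.0000], ω = ẑ
J2: z=[0.0000, 0.0000, 1.0000] o=[0.0091, -0.2598, 0.3500] → [-0.2626, -0.9867, 0.0000, 0.0000, 0.0000, 1.0000]
J3: z=[0.0000, 0.0000, 1.0000] o=[-0.3007, -0.2707, 0.8100] → [-0.2735, -0.6768, 0.0000, 0.0000, 0.0000, 1.0000]
q̇ = J⁺·V = [0.1590, -0.1600, -0.5090]

0.1590 -0.1600 -0.5090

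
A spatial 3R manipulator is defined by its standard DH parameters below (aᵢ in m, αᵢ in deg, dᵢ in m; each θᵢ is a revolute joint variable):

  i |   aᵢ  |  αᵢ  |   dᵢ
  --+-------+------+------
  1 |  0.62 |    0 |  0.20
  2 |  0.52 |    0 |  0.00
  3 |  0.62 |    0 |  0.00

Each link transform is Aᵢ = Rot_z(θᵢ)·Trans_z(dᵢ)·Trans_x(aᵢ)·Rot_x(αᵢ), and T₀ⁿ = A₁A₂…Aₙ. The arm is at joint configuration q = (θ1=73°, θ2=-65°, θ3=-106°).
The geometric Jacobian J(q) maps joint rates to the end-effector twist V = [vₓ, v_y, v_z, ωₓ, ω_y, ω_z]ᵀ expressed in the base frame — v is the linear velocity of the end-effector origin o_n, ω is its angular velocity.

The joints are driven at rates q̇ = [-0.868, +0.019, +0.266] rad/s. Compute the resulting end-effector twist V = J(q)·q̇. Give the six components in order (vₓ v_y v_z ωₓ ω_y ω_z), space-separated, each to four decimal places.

0.2181 -0.5442 0.0000 0.0000 0.0000 -0.5830

o_n = [0.6099, 0.0513, 0.2000]
J₁: ẑ×o_n = [-0.0513, 0.6099, 0.0000], ω = ẑ
J2: z=[0.0000, 0.0000, 1.0000] o=[0.1813, 0.5929, 0.2000] → [0.5416, 0.4287, -0.0000, 0.0000, 0.0000, 1.0000]
J3: z=[0.0000, 0.0000, 1.0000] o=[0.6962, 0.6653, 0.2000] → [0.6140, -0.0863, 0.0000, 0.0000, 0.0000, 1.0000]
V = J·q̇ = [0.2181, -0.5442, 0.0000, 0.0000, 0.0000, -0.5830]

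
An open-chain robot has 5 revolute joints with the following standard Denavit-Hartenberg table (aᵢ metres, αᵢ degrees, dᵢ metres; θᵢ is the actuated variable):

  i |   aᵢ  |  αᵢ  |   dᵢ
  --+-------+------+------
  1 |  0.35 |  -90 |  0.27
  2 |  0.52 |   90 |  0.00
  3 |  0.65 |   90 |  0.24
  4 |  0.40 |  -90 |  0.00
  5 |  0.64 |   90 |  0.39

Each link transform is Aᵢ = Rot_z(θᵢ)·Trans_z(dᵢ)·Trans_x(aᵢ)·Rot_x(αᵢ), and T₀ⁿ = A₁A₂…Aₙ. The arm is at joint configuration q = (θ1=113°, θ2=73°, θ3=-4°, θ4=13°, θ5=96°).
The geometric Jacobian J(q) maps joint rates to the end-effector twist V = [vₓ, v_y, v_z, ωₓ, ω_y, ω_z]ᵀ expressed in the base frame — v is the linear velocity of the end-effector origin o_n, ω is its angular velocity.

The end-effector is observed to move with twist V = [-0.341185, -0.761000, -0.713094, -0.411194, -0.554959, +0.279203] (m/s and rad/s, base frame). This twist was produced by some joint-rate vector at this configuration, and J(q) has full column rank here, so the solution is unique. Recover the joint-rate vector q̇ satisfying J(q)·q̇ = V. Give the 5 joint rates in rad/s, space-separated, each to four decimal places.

o_n = [-1.0895, 1.1000, -0.9126]
J₁: ẑ×o_n = [-1.1000, -1.0895, 0.0000], ω = ẑ
J2: z=[-0.9205, -0.3907, 0.0000] o=[-0.1368, 0.3222, 0.2700] → [0.4621, -1.0886, -1.0882, -0.9205, -0.3907, 0.0000]
J3: z=[-0.3737, 0.8803, 0.2924] o=[-0.1962, 0.4621, -0.2273] → [-0.7897, -0.5173, 0.5480, -0.3737, 0.8803, 0.2924]
J4: z=[0.9262, 0.3710, 0.0667] o=[-0.3182, 0.8656, -0.7772] → [-0.0659, 0.0739, 0.5032, 0.9262, 0.3710, 0.0667]
J5: z=[-0.3529, 0.7912, 0.4995] o=[-0.3712, 1.0601, -1.1227] → [0.1463, -0.2846, 0.5542, -0.3529, 0.7912, 0.4995]
q̇ = J⁺·V = [0.4810, 0.3220, -0.0850, -0.2790, -0.3170]

0.4810 0.3220 -0.0850 -0.2790 -0.3170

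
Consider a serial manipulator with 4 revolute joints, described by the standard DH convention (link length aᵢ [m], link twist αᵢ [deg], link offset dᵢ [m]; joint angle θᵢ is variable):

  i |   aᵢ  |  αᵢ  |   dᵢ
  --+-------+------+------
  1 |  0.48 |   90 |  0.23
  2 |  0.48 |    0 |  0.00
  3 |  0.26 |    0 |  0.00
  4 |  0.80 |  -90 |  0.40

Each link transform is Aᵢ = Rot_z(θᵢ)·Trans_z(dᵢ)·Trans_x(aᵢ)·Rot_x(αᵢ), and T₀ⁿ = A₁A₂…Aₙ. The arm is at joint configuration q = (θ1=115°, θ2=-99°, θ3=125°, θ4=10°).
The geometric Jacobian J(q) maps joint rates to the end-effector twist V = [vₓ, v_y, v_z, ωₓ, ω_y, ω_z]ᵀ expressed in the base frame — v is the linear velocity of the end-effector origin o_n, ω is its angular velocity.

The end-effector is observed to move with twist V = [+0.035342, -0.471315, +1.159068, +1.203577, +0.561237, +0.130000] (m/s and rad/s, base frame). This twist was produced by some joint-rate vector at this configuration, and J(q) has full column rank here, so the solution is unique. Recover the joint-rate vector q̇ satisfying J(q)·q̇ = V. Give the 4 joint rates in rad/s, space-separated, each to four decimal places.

o_n = [-0.1809, 1.3344, 0.3401]
J₁: ẑ×o_n = [-1.3344, -0.1809, 0.0000], ω = ẑ
J2: z=[0.9063, 0.4226, 0.0000] o=[-0.2029, 0.4350, 0.2300] → [0.0465, -0.0998, 0.8058, 0.9063, 0.4226, 0.0000]
J3: z=[0.9063, 0.4226, 0.0000] o=[-0.1711, 0.3670, -0.2441] → [0.2469, -0.5295, 0.8809, 0.9063, 0.4226, 0.0000]
J4: z=[0.9063, 0.4226, 0.0000] o=[-0.2699, 0.5788, -0.1301] → [0.1987, -0.4262, 0.6472, 0.9063, 0.4226, 0.0000]
q̇ = J⁺·V = [0.1300, 0.6320, 0.8530, -0.1570]

0.1300 0.6320 0.8530 -0.1570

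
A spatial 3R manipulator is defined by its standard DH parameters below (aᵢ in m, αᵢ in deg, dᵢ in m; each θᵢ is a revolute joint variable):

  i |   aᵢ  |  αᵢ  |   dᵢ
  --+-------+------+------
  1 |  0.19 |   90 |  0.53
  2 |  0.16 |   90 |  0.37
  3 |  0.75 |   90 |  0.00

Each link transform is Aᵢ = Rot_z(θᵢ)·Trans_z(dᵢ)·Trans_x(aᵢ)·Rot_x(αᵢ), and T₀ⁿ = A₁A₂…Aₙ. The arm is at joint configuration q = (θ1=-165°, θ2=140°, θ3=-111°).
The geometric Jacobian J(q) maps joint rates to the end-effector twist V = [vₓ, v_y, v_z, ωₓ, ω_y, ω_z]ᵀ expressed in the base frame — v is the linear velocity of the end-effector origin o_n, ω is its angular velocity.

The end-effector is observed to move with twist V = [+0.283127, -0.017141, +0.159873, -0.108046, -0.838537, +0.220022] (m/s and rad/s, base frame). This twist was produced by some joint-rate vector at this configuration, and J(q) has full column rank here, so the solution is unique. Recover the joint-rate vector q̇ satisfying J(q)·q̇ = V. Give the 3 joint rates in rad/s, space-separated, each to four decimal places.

o_n = [-0.1786, -0.3897, 0.4601]
J₁: ẑ×o_n = [0.3897, -0.1786, 0.0000], ω = ẑ
J2: z=[-0.2588, 0.9659, 0.0000] o=[-0.1835, -0.0492, 0.5300] → [-0.0675, -0.0181, 0.0833, -0.2588, 0.9659, 0.0000]
J3: z=[-0.6209, -0.1664, 0.7660] o=[-0.1609, 0.3399, 0.6328] → [0.5877, -0.1208, 0.4501, -0.6209, -0.1664, 0.7660]
q̇ = J⁺·V = [-0.1630, -0.7820, 0.5000]

-0.1630 -0.7820 0.5000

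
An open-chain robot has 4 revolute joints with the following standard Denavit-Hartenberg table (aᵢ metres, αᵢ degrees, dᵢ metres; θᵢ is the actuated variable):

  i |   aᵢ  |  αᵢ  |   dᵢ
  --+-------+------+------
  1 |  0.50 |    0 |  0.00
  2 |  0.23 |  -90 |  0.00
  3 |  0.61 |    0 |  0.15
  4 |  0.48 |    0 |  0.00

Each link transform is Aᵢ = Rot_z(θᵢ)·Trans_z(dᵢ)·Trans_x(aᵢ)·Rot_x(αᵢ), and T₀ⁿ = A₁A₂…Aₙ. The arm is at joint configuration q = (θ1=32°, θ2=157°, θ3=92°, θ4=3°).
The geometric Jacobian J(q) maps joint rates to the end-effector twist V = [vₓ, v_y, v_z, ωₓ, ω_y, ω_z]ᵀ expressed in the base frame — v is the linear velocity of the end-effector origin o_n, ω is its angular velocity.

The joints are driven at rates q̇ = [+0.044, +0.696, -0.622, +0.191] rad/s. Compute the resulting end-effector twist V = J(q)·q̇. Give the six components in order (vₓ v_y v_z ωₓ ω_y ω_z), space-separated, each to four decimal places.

o_n = [0.2827, 0.0907, -1.0878]
J₁: ẑ×o_n = [-0.0907, 0.2827, 0.0000], ω = ẑ
J2: z=[0.0000, 0.0000, 1.0000] o=[0.4240, 0.2650, 0.0000] → [0.1743, -0.1414, 0.0000, 0.0000, 0.0000, 1.0000]
J3: z=[0.1564, -0.9877, 0.0000] o=[0.1969, 0.2290, 0.0000] → [1.0744, 0.1702, 0.0631, 0.1564, -0.9877, 0.0000]
J4: z=[0.1564, -0.9877, 0.0000] o=[0.2413, 0.0842, -0.6096] → [0.4723, 0.0748, 0.0418, 0.1564, -0.9877, 0.0000]
V = J·q̇ = [-0.4608, -0.1775, -0.0313, -0.0674, 0.4257, 0.7400]

-0.4608 -0.1775 -0.0313 -0.0674 0.4257 0.7400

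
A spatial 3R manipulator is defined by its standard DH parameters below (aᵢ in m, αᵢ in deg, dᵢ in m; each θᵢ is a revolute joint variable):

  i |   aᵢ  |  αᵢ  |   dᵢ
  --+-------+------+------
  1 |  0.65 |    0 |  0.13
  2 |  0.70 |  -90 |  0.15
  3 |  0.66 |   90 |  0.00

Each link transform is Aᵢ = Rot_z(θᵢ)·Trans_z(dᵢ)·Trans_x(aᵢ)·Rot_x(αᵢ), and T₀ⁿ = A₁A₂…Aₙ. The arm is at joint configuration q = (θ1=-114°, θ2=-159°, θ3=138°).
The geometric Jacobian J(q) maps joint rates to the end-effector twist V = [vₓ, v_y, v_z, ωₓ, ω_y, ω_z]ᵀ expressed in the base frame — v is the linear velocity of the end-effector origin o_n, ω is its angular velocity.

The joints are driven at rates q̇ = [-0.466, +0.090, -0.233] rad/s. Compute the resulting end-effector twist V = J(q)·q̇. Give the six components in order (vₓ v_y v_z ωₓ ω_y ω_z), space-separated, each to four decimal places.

o_n = [-0.2534, -0.3846, -0.1616]
J₁: ẑ×o_n = [0.3846, -0.2534, 0.0000], ω = ẑ
J2: z=[0.0000, 0.0000, 1.0000] o=[-0.2644, -0.5938, 0.1300] → [-0.2092, 0.0110, 0.0000, 0.0000, 0.0000, 1.0000]
J3: z=[-0.9986, 0.0523, 0.0000] o=[-0.2277, 0.1052, 0.2800] → [-0.0231, -0.4410, 0.4905, -0.9986, 0.0523, 0.0000]
V = J·q̇ = [-0.1927, 0.2218, -0.1143, 0.2327, -0.0122, -0.3760]

-0.1927 0.2218 -0.1143 0.2327 -0.0122 -0.3760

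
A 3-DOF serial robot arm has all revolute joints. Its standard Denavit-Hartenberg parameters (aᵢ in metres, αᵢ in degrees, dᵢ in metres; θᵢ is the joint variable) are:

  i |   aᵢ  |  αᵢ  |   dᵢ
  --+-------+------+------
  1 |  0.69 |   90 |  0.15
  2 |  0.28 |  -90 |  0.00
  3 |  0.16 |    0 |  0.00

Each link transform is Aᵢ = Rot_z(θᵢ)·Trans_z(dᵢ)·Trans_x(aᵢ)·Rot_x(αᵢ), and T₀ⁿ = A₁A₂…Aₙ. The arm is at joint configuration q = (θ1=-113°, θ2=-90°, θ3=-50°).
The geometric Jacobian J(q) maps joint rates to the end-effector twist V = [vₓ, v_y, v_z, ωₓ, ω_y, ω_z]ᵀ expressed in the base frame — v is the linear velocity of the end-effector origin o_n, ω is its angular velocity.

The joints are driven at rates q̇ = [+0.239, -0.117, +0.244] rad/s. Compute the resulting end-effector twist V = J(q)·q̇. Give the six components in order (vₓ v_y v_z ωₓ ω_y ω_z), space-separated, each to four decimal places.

0.1810 -0.0600 -0.0299 0.0124 -0.2703 0.2390

o_n = [-0.3824, -0.5873, -0.2328]
J₁: ẑ×o_n = [0.5873, -0.3824, 0.0000], ω = ẑ
J2: z=[-0.9205, 0.3907, 0.0000] o=[-0.2696, -0.6351, 0.1500] → [-0.1496, -0.3524, 0.0000, -0.9205, 0.3907, 0.0000]
J3: z=[-0.3907, -0.9205, 0.0000] o=[-0.2696, -0.6351, -0.1300] → [0.0947, -0.0402, -0.1226, -0.3907, -0.9205, 0.0000]
V = J·q̇ = [0.1810, -0.0600, -0.0299, 0.0124, -0.2703, 0.2390]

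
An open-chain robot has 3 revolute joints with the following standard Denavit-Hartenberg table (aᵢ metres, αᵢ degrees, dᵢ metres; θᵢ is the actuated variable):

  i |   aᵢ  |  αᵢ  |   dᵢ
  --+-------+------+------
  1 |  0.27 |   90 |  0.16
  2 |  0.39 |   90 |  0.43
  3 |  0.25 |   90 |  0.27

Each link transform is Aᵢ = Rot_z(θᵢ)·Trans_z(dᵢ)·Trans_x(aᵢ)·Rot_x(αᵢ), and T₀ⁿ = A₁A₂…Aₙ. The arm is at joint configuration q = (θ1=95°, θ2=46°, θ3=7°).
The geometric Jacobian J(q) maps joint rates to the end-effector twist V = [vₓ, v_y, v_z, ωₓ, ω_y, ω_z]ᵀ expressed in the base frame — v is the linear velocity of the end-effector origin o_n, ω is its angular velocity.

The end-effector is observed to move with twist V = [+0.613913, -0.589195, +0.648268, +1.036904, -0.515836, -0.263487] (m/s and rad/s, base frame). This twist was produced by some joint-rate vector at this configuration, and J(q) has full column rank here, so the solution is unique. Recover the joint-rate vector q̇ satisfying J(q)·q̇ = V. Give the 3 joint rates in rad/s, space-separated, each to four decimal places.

-0.8470 0.9880 -0.8400

o_n = [0.3796, 0.9442, 0.4315]
J₁: ẑ×o_n = [-0.9442, 0.3796, 0.0000], ω = ẑ
J2: z=[0.9962, 0.0872, 0.0000] o=[-0.0235, 0.2690, 0.1600] → [0.0237, -0.2704, 0.6375, 0.9962, 0.0872, 0.0000]
J3: z=[-0.0627, 0.7166, -0.6947] o=[0.3812, 0.5763, 0.4405] → [0.2490, 0.0005, -0.0219, -0.0627, 0.7166, -0.6947]
q̇ = J⁺·V = [-0.8470, 0.9880, -0.8400]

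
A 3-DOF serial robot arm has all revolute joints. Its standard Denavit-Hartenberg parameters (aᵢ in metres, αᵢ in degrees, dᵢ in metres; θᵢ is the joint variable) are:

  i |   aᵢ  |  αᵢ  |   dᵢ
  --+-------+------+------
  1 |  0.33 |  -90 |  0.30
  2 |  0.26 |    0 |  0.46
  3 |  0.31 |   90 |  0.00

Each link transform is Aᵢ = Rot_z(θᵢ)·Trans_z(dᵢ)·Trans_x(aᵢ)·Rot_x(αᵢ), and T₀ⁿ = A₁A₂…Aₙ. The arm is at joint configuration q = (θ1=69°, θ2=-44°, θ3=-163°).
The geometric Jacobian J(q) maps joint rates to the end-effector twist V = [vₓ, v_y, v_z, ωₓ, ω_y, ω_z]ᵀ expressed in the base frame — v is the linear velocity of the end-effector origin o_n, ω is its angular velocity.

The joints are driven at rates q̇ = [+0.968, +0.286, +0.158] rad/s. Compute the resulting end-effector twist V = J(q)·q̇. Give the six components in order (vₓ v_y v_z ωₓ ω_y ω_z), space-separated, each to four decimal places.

-0.3811 -0.3423 0.0691 -0.4145 0.1591 0.9680

o_n = [-0.3431, 0.3897, 0.3399]
J₁: ẑ×o_n = [-0.3897, -0.3431, 0.0000], ω = ẑ
J2: z=[-0.9336, 0.3584, 0.0000] o=[0.1183, 0.3081, 0.3000] → [0.0143, 0.0372, 0.0892, -0.9336, 0.3584, 0.0000]
J3: z=[-0.9336, 0.3584, 0.0000] o=[-0.2442, 0.6475, 0.4806] → [-0.0504, -0.1314, 0.2762, -0.9336, 0.3584, 0.0000]
V = J·q̇ = [-0.3811, -0.3423, 0.0691, -0.4145, 0.1591, 0.9680]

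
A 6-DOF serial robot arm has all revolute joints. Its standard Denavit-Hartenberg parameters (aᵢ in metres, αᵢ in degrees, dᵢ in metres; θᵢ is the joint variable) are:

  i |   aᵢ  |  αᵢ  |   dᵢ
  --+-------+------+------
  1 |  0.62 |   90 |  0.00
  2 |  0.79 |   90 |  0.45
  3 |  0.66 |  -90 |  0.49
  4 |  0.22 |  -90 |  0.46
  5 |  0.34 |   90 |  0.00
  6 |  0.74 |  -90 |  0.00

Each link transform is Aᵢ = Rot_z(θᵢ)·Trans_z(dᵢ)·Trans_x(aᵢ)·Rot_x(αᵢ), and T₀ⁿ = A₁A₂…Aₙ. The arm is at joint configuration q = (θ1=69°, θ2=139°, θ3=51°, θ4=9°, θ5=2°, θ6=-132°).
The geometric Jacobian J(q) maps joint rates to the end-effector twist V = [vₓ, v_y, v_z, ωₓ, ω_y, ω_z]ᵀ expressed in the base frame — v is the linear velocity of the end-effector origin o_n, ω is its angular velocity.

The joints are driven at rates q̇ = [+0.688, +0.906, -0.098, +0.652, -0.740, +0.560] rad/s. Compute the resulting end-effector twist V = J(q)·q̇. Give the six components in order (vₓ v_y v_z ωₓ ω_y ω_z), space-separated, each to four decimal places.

o_n = [1.4903, 0.0525, 1.3876]
J₁: ẑ×o_n = [-0.0525, 1.4903, 0.0000], ω = ẑ
J2: z=[0.9336, -0.3584, 0.0000] o=[0.2222, 0.5788, 0.0000] → [-0.4973, -1.2954, -0.0369, 0.9336, -0.3584, 0.0000]
J3: z=[0.2351, 0.6125, 0.7547] o=[0.4286, -0.1391, 0.5183] → [0.3878, 0.5969, -0.6052, 0.2351, 0.6125, 0.7547]
J4: z=[0.7977, 0.3220, -0.5099] o=[0.9103, -0.3154, 1.1606] → [0.2607, -0.4768, 0.1067, 0.7977, 0.3220, -0.5099]
J5: z=[-0.3191, -0.4920, -0.8100] o=[1.3899, -0.3452, 0.9898] → [0.1265, 0.0456, -0.0775, -0.3191, -0.4920, -0.8100]
J6: z=[0.8151, 0.2936, -0.4994] o=[1.5543, -0.6239, 1.0943] → [0.4239, -0.2071, 0.5701, 0.8151, 0.2936, -0.4994]
V = J·q̇ = [-0.2109, -0.6673, 0.4721, 2.0355, 0.3538, 0.6013]

-0.2109 -0.6673 0.4721 2.0355 0.3538 0.6013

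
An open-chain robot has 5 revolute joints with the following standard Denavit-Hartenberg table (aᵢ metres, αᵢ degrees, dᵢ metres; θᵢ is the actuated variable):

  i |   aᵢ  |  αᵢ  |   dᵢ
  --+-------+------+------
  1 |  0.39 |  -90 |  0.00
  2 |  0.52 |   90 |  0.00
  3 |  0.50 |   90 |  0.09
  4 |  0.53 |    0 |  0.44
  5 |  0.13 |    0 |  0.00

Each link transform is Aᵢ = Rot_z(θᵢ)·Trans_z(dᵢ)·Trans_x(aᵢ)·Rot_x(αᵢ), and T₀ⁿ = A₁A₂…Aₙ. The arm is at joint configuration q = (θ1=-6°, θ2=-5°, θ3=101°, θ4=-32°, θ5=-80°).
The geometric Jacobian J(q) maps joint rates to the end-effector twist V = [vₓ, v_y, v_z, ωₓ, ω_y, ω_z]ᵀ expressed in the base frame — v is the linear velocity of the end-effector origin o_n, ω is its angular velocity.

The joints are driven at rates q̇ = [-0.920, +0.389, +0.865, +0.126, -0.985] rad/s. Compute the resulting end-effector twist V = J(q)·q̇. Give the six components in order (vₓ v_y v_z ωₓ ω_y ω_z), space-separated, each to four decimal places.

-0.1316 -0.9320 -0.2866 -0.8869 0.3195 -0.1318

o_n = [1.2889, 0.8380, -0.2422]
J₁: ẑ×o_n = [-0.8380, 1.2889, 0.0000], ω = ẑ
J2: z=[0.1045, 0.9945, 0.0000] o=[0.3879, -0.0408, 0.0000] → [-0.2409, 0.0253, -0.8042, 0.1045, 0.9945, 0.0000]
J3: z=[-0.0867, 0.0091, 0.9962] o=[0.9030, -0.0949, 0.0453] → [-0.9320, 0.3594, -0.0844, -0.0867, 0.0091, 0.9962]
J4: z=[0.9925, 0.0875, 0.0856] o=[0.8520, 0.4040, 0.1267] → [-0.0694, 0.4035, 0.3926, 0.9925, 0.0875, 0.0856]
J5: z=[0.9925, 0.0875, 0.0856] o=[1.2742, 0.8876, -0.1230] → [-0.0062, 0.1196, -0.0505, 0.9925, 0.0875, 0.0856]
V = J·q̇ = [-0.1316, -0.9320, -0.2866, -0.8869, 0.3195, -0.1318]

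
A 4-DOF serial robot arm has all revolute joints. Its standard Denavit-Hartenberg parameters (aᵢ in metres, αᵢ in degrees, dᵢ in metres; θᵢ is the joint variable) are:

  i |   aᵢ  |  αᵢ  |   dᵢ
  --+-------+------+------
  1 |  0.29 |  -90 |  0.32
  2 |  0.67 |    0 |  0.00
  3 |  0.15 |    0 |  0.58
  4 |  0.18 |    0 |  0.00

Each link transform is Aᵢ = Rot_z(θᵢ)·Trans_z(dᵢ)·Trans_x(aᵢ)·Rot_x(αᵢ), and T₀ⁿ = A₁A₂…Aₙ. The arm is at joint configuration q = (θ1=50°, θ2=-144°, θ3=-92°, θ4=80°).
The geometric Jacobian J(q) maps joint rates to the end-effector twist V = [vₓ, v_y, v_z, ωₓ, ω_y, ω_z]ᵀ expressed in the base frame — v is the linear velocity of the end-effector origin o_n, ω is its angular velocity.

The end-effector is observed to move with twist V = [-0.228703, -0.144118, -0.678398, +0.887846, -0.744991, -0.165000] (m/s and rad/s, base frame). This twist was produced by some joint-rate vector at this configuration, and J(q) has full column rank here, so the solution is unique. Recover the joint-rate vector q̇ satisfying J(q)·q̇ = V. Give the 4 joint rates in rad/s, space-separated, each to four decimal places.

-0.1650 -0.8280 0.3630 -0.6940

o_n = [-0.7659, -0.0105, 0.6627]
J₁: ẑ×o_n = [0.0105, -0.7659, 0.0000], ω = ẑ
J2: z=[-0.7660, 0.6428, 0.0000] o=[0.1864, 0.2222, 0.3200] → [0.2203, 0.2625, 0.7904, -0.7660, 0.6428, 0.0000]
J3: z=[-0.7660, 0.6428, 0.0000] o=[-0.1620, -0.1931, 0.7138] → [-0.0329, -0.0392, 0.2483, -0.7660, 0.6428, 0.0000]
J4: z=[-0.7660, 0.6428, 0.0000] o=[-0.6602, 0.1155, 0.5895] → [0.0471, 0.0561, 0.1644, -0.7660, 0.6428, 0.0000]
q̇ = J⁺·V = [-0.1650, -0.8280, 0.3630, -0.6940]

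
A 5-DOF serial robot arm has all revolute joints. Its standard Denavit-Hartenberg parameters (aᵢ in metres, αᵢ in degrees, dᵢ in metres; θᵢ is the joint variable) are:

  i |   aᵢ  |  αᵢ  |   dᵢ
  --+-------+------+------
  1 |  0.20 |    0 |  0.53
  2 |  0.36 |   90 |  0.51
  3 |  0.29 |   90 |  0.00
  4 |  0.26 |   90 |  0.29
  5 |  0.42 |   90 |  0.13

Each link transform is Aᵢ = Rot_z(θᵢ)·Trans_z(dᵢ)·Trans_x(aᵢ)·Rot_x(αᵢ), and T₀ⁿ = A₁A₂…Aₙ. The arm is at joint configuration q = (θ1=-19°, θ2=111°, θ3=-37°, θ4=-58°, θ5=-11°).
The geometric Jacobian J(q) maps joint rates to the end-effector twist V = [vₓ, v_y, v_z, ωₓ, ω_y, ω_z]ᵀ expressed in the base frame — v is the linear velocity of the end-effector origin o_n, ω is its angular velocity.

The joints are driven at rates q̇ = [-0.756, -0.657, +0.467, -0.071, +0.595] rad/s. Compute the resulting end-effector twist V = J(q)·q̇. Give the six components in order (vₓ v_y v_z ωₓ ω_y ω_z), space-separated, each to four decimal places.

o_n = [-0.4726, 0.5740, 0.5498]
J₁: ẑ×o_n = [-0.5740, -0.4726, 0.0000], ω = ẑ
J2: z=[0.0000, 0.0000, 1.0000] o=[0.1891, -0.0651, 0.5300] → [-0.6391, -0.6617, 0.0000, 0.0000, 0.0000, 1.0000]
J3: z=[0.9994, 0.0349, 0.0000] o=[0.1765, 0.2947, 1.0400] → [-0.0171, 0.4899, 0.3018, 0.9994, 0.0349, 0.0000]
J4: z=[0.0210, -0.6014, -0.7986] o=[0.1685, 0.5261, 0.8655] → [0.2280, 0.5186, -0.3846, 0.0210, -0.6014, -0.7986]
J5: z=[-0.5060, -0.6954, 0.5104] o=[-0.0497, 0.4540, 0.5510] → [-0.0604, -0.2164, -0.3548, -0.5060, -0.6954, 0.5104]
V = J·q̇ = [0.7936, 0.8552, -0.0429, 0.1642, -0.3547, -1.0526]

0.7936 0.8552 -0.0429 0.1642 -0.3547 -1.0526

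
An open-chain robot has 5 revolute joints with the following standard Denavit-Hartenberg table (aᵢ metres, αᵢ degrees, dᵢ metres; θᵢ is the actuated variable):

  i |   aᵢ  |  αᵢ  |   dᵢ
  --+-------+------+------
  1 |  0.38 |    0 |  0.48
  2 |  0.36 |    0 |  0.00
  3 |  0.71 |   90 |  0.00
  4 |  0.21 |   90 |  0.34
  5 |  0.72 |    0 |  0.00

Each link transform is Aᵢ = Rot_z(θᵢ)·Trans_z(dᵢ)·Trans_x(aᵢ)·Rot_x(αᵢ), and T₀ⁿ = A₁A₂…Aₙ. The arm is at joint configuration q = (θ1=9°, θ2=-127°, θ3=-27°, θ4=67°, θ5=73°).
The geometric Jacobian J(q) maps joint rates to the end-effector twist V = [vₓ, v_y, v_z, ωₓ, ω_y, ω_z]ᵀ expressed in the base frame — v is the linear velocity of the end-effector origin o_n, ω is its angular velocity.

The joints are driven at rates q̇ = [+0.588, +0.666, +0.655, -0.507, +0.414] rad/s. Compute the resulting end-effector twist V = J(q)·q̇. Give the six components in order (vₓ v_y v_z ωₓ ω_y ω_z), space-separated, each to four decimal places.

-0.4069 -2.4620 -0.3457 -0.0214 -0.6339 1.7472

o_n = [-1.0998, 0.0826, 0.8671]
J₁: ẑ×o_n = [-0.0826, -1.0998, 0.0000], ω = ẑ
J2: z=[0.0000, 0.0000, 1.0000] o=[0.3753, 0.0594, 0.4800] → [-0.0232, -1.4751, 0.0000, 0.0000, 0.0000, 1.0000]
J3: z=[0.0000, 0.0000, 1.0000] o=[0.2063, -0.2584, 0.4800] → [-0.3410, -1.3061, 0.0000, 0.0000, 0.0000, 1.0000]
J4: z=[-0.5736, 0.8192, 0.0000] o=[-0.3753, -0.6657, 0.4800] → [0.3171, 0.2220, 0.1643, -0.5736, 0.8192, 0.0000]
J5: z=[-0.7540, -0.5280, -0.3907] o=[-0.6375, -0.4342, 0.6733] → [0.0996, 0.3267, -0.6338, -0.7540, -0.5280, -0.3907]
V = J·q̇ = [-0.4069, -2.4620, -0.3457, -0.0214, -0.6339, 1.7472]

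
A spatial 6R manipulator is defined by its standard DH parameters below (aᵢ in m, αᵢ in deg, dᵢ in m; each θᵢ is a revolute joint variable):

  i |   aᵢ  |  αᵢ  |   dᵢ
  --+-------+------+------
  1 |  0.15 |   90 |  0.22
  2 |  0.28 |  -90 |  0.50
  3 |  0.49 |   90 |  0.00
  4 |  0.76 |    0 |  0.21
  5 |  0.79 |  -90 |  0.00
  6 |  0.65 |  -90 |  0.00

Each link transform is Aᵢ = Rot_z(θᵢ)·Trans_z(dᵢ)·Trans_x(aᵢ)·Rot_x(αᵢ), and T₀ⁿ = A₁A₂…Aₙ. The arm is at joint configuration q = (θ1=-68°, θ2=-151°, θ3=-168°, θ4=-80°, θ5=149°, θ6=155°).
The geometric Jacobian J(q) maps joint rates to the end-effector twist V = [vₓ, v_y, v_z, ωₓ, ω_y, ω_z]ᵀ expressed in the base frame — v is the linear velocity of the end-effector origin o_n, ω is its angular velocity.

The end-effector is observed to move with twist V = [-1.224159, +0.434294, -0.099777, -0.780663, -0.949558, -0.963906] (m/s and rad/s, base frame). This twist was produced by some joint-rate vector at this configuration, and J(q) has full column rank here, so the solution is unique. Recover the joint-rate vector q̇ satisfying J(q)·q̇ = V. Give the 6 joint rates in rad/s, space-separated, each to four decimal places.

o_n = [-0.5755, -0.4645, 0.8974]
J₁: ẑ×o_n = [0.4645, -0.5755, 0.0000], ω = ẑ
J2: z=[-0.9272, -0.3746, 0.0000] o=[0.0562, -0.1391, 0.2200] → [-0.2538, 0.6281, 0.0651, -0.9272, -0.3746, 0.0000]
J3: z=[0.1816, -0.4495, -0.8746] o=[-0.4991, -0.0993, 0.0843] → [-0.6849, -0.0809, -0.1006, 0.1816, -0.4495, -0.8746]
J4: z=[0.9750, 0.1978, 0.1008] o=[-0.4366, -0.5262, 0.3166] → [0.1087, -0.5803, 0.0876, 0.9750, 0.1978, 0.1008]
J5: z=[0.9750, 0.1978, 0.1008] o=[-0.3509, -0.2631, 1.0550] → [-0.0109, 0.1310, -0.1519, 0.9750, 0.1978, 0.1008]
J6: z=[-0.0541, 0.6522, -0.7562] o=[-0.1808, -0.8413, 0.5442] → [0.5152, 0.3176, 0.2370, -0.0541, 0.6522, -0.7562]
q̇ = J⁺·V = [-0.7830, 0.4460, 0.6540, -0.0180, -0.5130, -0.5880]

-0.7830 0.4460 0.6540 -0.0180 -0.5130 -0.5880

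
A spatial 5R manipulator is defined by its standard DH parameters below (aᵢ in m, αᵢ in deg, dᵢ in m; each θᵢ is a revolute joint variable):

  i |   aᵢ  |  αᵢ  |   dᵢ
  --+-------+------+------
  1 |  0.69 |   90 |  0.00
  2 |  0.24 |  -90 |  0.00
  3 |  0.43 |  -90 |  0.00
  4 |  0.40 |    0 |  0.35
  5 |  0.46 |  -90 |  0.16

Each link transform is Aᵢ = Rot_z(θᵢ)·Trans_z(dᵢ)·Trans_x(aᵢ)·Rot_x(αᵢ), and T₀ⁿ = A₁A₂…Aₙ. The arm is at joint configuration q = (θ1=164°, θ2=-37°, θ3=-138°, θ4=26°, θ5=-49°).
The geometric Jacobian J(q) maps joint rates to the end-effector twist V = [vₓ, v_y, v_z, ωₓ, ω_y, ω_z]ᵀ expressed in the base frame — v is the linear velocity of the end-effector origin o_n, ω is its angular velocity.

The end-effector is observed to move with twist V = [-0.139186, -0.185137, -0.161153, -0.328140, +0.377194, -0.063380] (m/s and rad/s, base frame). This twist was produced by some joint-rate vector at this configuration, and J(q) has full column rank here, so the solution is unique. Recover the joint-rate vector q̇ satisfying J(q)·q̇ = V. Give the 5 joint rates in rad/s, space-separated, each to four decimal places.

0.4530 -0.4450 -0.1600 0.3820 0.5830

o_n = [-0.0919, 1.2649, 0.1962]
J₁: ẑ×o_n = [-1.2649, -0.0919, 0.0000], ω = ẑ
J2: z=[0.2756, 0.9613, 0.0000] o=[-0.6633, 0.1902, 0.0000] → [0.1886, -0.0541, -0.2530, 0.2756, 0.9613, 0.0000]
J3: z=[-0.5785, 0.1659, 0.7986] o=[-0.8475, 0.2430, -0.1444] → [-0.7596, 0.8005, -0.7165, -0.5785, 0.1659, 0.7986]
J4: z=[-0.3089, 0.8617, -0.4027] o=[-0.5229, 0.4493, 0.0479] → [0.4563, -0.1278, -0.6233, -0.3089, 0.8617, -0.4027]
J5: z=[-0.3089, 0.8617, -0.4027] o=[-0.2581, 0.8942, -0.0723] → [0.3806, 0.0160, -0.2578, -0.3089, 0.8617, -0.4027]
q̇ = J⁺·V = [0.4530, -0.4450, -0.1600, 0.3820, 0.5830]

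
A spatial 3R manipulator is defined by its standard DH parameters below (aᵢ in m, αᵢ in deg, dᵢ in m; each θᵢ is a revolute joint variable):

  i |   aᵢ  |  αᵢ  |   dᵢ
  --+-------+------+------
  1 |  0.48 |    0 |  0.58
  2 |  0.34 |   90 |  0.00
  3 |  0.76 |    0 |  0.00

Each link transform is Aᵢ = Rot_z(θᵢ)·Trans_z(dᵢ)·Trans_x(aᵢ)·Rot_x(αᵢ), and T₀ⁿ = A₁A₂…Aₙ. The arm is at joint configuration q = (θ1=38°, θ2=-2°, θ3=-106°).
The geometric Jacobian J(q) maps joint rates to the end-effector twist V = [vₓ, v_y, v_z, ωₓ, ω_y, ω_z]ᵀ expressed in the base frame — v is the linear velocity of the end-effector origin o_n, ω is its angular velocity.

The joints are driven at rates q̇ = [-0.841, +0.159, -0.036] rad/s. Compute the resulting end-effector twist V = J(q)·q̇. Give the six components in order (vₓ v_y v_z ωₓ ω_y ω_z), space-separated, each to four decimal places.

0.2796 -0.4056 0.0075 -0.0212 0.0291 -0.6820

o_n = [0.4838, 0.3722, -0.1506]
J₁: ẑ×o_n = [-0.3722, 0.4838, 0.0000], ω = ẑ
J2: z=[0.0000, 0.0000, 1.0000] o=[0.3782, 0.2955, 0.5800] → [-0.0767, 0.1056, 0.0000, 0.0000, 0.0000, 1.0000]
J3: z=[0.5878, -0.8090, 0.0000] o=[0.6533, 0.4954, 0.5800] → [0.5910, 0.4294, -0.2095, 0.5878, -0.8090, 0.0000]
V = J·q̇ = [0.2796, -0.4056, 0.0075, -0.0212, 0.0291, -0.6820]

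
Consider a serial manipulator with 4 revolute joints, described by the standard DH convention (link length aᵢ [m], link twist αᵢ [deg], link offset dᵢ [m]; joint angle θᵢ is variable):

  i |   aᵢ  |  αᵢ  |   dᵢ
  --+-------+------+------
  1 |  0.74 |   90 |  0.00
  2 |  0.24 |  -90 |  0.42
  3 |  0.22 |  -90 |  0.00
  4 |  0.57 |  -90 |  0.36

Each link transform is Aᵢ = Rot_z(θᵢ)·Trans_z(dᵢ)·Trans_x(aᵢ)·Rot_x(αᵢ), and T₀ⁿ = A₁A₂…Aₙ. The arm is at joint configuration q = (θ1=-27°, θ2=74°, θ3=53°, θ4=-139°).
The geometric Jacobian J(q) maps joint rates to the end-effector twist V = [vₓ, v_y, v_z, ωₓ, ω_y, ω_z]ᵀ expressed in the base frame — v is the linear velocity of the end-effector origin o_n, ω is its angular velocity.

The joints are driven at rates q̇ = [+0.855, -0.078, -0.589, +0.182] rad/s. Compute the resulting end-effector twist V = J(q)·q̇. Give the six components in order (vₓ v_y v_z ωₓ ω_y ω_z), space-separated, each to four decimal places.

0.4929 0.4027 0.1204 0.5539 -0.0718 0.5529

o_n = [0.1278, -0.4817, -0.0642]
J₁: ẑ×o_n = [0.4817, 0.1278, -0.0000], ω = ẑ
J2: z=[-0.4540, -0.8910, 0.0000] o=[0.6593, -0.3360, 0.0000] → [0.0572, -0.0291, -0.4074, -0.4540, -0.8910, 0.0000]
J3: z=[-0.8565, 0.4364, 0.2756] o=[0.5276, -0.7402, 0.2307] → [-0.1999, -0.3628, -0.0469, -0.8565, 0.4364, 0.2756]
J4: z=[0.0771, 0.6362, -0.7677] o=[0.6399, -0.6002, 0.3580] → [-0.1776, 0.4257, 0.3349, 0.0771, 0.6362, -0.7677]
V = J·q̇ = [0.4929, 0.4027, 0.1204, 0.5539, -0.0718, 0.5529]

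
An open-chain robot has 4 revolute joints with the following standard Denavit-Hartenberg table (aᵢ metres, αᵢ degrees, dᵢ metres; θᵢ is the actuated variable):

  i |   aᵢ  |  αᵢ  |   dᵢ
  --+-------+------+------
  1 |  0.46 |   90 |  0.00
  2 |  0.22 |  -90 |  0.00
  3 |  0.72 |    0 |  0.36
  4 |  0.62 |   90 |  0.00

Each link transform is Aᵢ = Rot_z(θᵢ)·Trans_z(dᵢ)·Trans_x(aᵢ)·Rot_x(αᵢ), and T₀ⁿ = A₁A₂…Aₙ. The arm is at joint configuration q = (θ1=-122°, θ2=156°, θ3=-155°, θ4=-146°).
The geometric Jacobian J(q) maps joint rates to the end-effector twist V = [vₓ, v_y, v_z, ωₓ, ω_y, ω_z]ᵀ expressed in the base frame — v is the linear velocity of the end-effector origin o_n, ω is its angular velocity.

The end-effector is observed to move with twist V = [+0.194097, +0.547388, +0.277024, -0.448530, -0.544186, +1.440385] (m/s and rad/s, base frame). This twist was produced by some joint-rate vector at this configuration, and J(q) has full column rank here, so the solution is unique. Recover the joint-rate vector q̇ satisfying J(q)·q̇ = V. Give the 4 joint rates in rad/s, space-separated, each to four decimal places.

o_n = [-0.0283, -0.4740, -0.3749]
J₁: ẑ×o_n = [0.4740, -0.0283, 0.0000], ω = ẑ
J2: z=[-0.8480, 0.5299, 0.0000] o=[-0.2438, -0.3901, 0.0000] → [-0.1987, -0.3180, -0.0430, -0.8480, 0.5299, 0.0000]
J3: z=[0.2155, 0.3449, -0.9135] o=[-0.1373, -0.2197, 0.0895] → [-0.3926, 0.0006, -0.0924, 0.2155, 0.3449, -0.9135]
J4: z=[0.2155, 0.3449, -0.9135] o=[-0.6336, -0.4398, -0.5048] → [0.0135, -0.5809, -0.2162, 0.2155, 0.3449, -0.9135]
q̇ = J⁺·V = [-0.1300, 0.0920, -0.7320, -0.9870]

-0.1300 0.0920 -0.7320 -0.9870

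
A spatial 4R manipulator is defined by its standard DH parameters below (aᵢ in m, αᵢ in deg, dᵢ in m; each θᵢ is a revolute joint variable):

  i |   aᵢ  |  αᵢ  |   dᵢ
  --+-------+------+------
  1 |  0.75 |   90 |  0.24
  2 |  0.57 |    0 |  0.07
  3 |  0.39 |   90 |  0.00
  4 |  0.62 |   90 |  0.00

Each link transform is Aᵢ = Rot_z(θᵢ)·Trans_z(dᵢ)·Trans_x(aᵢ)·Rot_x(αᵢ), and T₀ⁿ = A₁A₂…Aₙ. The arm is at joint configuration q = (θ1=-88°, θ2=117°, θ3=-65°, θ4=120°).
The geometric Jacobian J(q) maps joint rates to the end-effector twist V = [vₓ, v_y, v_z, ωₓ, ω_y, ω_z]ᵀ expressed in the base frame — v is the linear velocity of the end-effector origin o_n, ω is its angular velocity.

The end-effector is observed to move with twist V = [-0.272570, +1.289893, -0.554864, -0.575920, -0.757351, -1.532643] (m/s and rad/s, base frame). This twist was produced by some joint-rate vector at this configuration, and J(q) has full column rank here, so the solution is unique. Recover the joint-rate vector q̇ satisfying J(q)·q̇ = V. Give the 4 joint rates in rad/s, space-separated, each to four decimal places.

-0.9570 0.7300 -0.1280 0.9350

o_n = [-0.5877, -0.5613, 0.8109]
J₁: ẑ×o_n = [0.5613, -0.5877, 0.0000], ω = ẑ
J2: z=[-0.9994, -0.0349, 0.0000] o=[0.0262, -0.7495, 0.2400] → [-0.0199, 0.5706, -0.2095, -0.9994, -0.0349, 0.0000]
J3: z=[-0.9994, -0.0349, 0.0000] o=[-0.0528, -0.4934, 0.7479] → [-0.0022, 0.0630, 0.0493, -0.9994, -0.0349, 0.0000]
J4: z=[0.0275, -0.7875, -0.6157] o=[-0.0444, -0.7333, 1.0552] → [0.2983, 0.3412, -0.4231, 0.0275, -0.7875, -0.6157]
q̇ = J⁺·V = [-0.9570, 0.7300, -0.1280, 0.9350]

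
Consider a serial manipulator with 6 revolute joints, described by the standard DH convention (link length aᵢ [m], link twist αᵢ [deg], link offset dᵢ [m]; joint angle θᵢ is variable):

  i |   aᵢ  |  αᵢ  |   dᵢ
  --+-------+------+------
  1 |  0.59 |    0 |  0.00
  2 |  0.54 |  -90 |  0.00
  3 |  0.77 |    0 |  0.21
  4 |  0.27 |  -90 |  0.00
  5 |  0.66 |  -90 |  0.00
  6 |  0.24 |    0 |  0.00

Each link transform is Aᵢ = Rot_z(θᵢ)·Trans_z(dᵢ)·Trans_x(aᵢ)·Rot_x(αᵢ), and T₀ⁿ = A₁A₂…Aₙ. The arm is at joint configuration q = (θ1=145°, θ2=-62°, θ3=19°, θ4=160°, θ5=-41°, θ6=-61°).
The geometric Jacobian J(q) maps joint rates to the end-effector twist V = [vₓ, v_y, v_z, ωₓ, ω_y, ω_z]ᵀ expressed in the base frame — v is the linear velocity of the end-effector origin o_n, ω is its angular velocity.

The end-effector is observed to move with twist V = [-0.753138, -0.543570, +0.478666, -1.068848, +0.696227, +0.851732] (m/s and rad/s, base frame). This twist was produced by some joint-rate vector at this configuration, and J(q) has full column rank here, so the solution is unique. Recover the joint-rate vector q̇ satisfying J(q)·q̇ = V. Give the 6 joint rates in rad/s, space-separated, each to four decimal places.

0.3020 0.9120 0.0850 0.4230 -0.3720 -0.8450

o_n = [-1.1475, 0.8316, -0.0557]
J₁: ẑ×o_n = [-0.8316, -1.1475, 0.0000], ω = ẑ
J2: z=[0.0000, 0.0000, 1.0000] o=[-0.4833, 0.3384, 0.0000] → [-0.4932, -0.6642, 0.0000, 0.0000, 0.0000, 1.0000]
J3: z=[-0.9925, 0.1219, 0.0000] o=[-0.4175, 0.8744, 0.0000] → [-0.0068, -0.0553, 0.1314, -0.9925, 0.1219, 0.0000]
J4: z=[-0.9925, 0.1219, 0.0000] o=[-0.5372, 1.6226, -0.2507] → [0.0238, 0.1935, 0.8595, -0.9925, 0.1219, 0.0000]
J5: z=[-0.0021, -0.0173, 0.9998] o=[-0.5701, 1.3547, -0.2554] → [0.5195, -0.5769, -0.0089, -0.0021, -0.0173, 0.9998]
J6: z=[0.6691, -0.7430, -0.0114] o=[-1.0606, 0.9131, -0.2641] → [-0.1557, -0.1384, -0.1191, 0.6691, -0.7430, -0.0114]
q̇ = J⁺·V = [0.3020, 0.9120, 0.0850, 0.4230, -0.3720, -0.8450]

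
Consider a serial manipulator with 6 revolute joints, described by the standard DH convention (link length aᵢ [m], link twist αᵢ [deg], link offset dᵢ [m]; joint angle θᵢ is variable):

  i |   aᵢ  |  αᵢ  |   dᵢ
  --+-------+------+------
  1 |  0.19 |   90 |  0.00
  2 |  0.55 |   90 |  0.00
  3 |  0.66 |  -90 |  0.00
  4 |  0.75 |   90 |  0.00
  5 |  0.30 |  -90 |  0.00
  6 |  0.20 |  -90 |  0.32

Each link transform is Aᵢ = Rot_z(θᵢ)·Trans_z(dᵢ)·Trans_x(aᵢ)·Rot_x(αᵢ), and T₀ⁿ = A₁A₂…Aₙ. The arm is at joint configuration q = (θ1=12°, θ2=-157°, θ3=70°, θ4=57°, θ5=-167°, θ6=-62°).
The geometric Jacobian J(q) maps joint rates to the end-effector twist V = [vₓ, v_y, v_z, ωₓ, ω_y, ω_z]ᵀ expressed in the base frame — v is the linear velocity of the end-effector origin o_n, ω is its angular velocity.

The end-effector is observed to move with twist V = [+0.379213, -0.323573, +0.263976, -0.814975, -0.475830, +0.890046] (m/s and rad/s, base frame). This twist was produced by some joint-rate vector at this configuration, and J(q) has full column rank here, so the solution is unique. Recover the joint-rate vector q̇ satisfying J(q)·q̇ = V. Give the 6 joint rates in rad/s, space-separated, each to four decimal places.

o_n = [-0.6908, -1.0124, -0.7516]
J₁: ẑ×o_n = [1.0124, -0.6908, 0.0000], ω = ẑ
J2: z=[0.2079, -0.9781, 0.0000] o=[0.1858, 0.0395, 0.0000] → [0.7351, 0.1563, -1.0762, 0.2079, -0.9781, 0.0000]
J3: z=[-0.3822, -0.0812, 0.9205] o=[-0.3094, -0.0658, -0.2149] → [0.9150, -0.5562, 0.3308, -0.3822, -0.0812, 0.9205]
J4: z=[0.9172, -0.1547, 0.3672] o=[-0.3837, -0.7156, -0.3031] → [0.1784, 0.2986, -0.3198, 0.9172, -0.1547, 0.3672]
J5: z=[-0.3026, -0.8700, 0.3893] o=[-0.1893, -1.0667, -0.9367] → [-0.1822, -0.1392, -0.4527, -0.3026, -0.8700, 0.3893]
J6: z=[-0.8354, 0.0454, -0.5478] o=[-0.3269, -0.9194, -0.7145] → [-0.0526, 0.1684, 0.0942, -0.8354, 0.0454, -0.5478]
q̇ = J⁺·V = [-0.1540, -0.3980, 1.0000, 0.5900, 0.8360, 0.7640]

-0.1540 -0.3980 1.0000 0.5900 0.8360 0.7640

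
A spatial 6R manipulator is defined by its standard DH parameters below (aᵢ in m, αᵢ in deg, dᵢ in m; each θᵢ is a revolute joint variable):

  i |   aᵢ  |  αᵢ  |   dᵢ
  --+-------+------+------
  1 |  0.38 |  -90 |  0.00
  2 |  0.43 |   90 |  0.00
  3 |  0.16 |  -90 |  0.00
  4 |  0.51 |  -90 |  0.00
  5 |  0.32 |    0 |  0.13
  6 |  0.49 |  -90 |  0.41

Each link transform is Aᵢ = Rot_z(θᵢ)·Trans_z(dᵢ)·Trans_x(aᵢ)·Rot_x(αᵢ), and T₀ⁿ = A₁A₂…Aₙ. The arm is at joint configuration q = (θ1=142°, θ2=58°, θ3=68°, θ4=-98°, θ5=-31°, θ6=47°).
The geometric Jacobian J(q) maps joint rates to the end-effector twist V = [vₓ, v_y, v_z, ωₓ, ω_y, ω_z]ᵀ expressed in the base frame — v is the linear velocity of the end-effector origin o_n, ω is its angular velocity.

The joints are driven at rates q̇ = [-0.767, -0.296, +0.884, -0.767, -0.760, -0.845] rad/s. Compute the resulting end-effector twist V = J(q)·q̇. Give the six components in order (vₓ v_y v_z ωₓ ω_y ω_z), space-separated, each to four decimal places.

o_n = [-1.7335, 0.7283, 0.1921]
J₁: ẑ×o_n = [-0.7283, -1.7335, 0.0000], ω = ẑ
J2: z=[-0.6157, -0.7880, 0.0000] o=[-0.2994, 0.2340, 0.0000] → [-0.1514, 0.1183, -1.4344, -0.6157, -0.7880, 0.0000]
J3: z=[-0.6683, 0.5221, 0.5299] o=[-0.4790, 0.3742, -0.3647] → [0.1030, -0.2927, 0.4184, -0.6683, 0.5221, 0.5299]
J4: z=[0.1565, -0.5977, 0.7863] o=[-0.5954, 0.2769, -0.4155] → [-0.7181, -0.9900, -0.6096, 0.1565, -0.5977, 0.7863]
J5: z=[-0.8132, -0.5298, -0.2408] o=[-0.8812, 0.5838, -0.1253] → [-0.1334, 0.4634, -0.5691, -0.8132, -0.5298, -0.2408]
J6: z=[-0.8132, -0.5298, -0.2408] o=[-1.1149, 0.5814, 0.1290] → [0.0020, 0.2003, -0.4472, -0.8132, -0.5298, -0.2408]
V = J·q̇ = [1.3450, 1.2738, 2.0724, 0.7766, 2.0036, -0.5151]

1.3450 1.2738 2.0724 0.7766 2.0036 -0.5151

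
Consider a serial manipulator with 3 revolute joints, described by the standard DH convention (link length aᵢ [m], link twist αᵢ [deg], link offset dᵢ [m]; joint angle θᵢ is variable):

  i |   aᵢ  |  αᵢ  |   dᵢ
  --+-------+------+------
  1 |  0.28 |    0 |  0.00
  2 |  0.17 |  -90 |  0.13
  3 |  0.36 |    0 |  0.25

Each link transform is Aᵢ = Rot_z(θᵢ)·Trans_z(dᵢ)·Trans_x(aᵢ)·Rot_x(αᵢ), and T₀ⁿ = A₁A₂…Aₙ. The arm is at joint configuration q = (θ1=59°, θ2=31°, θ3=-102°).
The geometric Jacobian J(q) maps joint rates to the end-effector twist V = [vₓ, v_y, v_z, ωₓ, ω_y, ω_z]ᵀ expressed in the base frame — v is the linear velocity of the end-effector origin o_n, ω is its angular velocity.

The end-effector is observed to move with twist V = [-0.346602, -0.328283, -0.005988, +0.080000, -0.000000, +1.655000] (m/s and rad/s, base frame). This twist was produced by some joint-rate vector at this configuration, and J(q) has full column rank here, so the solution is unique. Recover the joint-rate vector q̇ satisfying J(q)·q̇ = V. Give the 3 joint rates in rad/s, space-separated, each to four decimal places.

0.7880 0.8670 -0.0800

o_n = [-0.1058, 0.3352, 0.4821]
J₁: ẑ×o_n = [-0.3352, -0.1058, 0.0000], ω = ẑ
J2: z=[0.0000, 0.0000, 1.0000] o=[0.1442, 0.2400, 0.0000] → [-0.0952, -0.2500, 0.0000, 0.0000, 0.0000, 1.0000]
J3: z=[-1.0000, 0.0000, 0.0000] o=[0.1442, 0.4100, 0.1300] → [0.0000, 0.3521, 0.0748, -1.0000, 0.0000, 0.0000]
q̇ = J⁺·V = [0.7880, 0.8670, -0.0800]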